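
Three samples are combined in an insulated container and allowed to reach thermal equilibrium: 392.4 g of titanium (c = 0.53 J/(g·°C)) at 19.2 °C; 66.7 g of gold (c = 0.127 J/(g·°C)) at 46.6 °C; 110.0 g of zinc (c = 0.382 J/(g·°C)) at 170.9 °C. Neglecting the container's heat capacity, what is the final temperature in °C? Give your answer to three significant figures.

Σ mᵢcᵢ(T − Tᵢ) = 0  ⇒  T = Σ mᵢcᵢTᵢ / Σ mᵢcᵢ
Σ mᵢcᵢ = 392.4×0.53 + 66.7×0.127 + 110.0×0.382 = 258.4629
Σ mᵢcᵢTᵢ = 207.972×19.2 + 8.4709×46.6 + 42.02×170.9 = 11569
T = 11569 / 258.4629 = 44.76 °C

T_f = 44.8 °C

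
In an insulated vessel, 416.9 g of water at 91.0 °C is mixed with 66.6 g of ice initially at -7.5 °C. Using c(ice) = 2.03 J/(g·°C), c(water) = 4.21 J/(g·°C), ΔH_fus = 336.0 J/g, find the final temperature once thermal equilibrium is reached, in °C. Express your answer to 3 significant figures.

T_f = 67.0 °C

Heat to bring ice to 0 °C and melt it: q₁ = 66.6×2.03×7.5 + 66.6×336.0 = 23392 J
Heat the water can supply cooling to 0 °C: 416.9×4.21×91.0 = 159719 J > q₁, so all ice melts.
Energy balance: 416.9×4.21×(91.0 − T) = 23392 + 66.6×4.21×(T − 0)
1755.149(91.0 − T) = 23392 + 280.386 T
159719 − 23392 = 2035.535 T
T = 136327 / 2035.535 = 66.97 °C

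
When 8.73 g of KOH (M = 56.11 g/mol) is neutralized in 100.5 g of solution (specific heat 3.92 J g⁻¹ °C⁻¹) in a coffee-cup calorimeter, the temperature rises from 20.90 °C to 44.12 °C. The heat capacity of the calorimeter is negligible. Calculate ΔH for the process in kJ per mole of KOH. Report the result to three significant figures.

ΔH = -58.8 kJ/mol

|ΔT| = |44.12 − 20.90| = 23.22 °C
|q_surr| = (100.5 × 3.92) × 23.22 = 393.96 × 23.22 = 9148 J
n(KOH) = 8.73 / 56.11 = 0.1556 mol
Temperature rose, so q_rxn = −|q_surr| = -9.148 kJ
ΔH = q_rxn / n = -58.79 kJ/mol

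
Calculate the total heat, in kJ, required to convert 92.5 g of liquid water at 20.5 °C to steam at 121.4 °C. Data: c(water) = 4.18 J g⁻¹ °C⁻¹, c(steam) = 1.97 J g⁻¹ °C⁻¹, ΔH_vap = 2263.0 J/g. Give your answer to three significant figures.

q = 244 kJ

q1 (heat water 20.5→100.0 °C): 92.5 × 4.18 × 79.5 = 30739 J
q2 (vaporize at 100 °C): 92.5 × 2263.0 = 209328 J
q3 (heat steam 100.0→121.4 °C): 92.5 × 1.97 × 21.4 = 3900 J
Total: 30739 + 209328 + 3900 = 243967 J = 244 kJ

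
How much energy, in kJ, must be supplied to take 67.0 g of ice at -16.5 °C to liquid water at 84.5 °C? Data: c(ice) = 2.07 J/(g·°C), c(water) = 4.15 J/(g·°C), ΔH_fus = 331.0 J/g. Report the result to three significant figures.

q = 48.0 kJ

q1 (heat ice -16.5→0.0 °C): 67.0 × 2.07 × 16.5 = 2288 J
q2 (melt at 0 °C): 67.0 × 331.0 = 22177 J
q3 (heat water 0.0→84.5 °C): 67.0 × 4.15 × 84.5 = 23495 J
Total: 2288 + 22177 + 23495 = 47960 J = 48.0 kJ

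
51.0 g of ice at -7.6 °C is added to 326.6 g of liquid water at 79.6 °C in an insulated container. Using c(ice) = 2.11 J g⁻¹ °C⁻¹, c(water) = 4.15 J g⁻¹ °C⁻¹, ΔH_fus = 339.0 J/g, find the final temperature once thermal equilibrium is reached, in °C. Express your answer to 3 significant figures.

T_f = 57.3 °C

Heat to bring ice to 0 °C and melt it: q₁ = 51.0×2.11×7.6 + 51.0×339.0 = 18107 J
Heat the water can supply cooling to 0 °C: 326.6×4.15×79.6 = 107889 J > q₁, so all ice melts.
Energy balance: 326.6×4.15×(79.6 − T) = 18107 + 51.0×4.15×(T − 0)
1355.39(79.6 − T) = 18107 + 211.65 T
107889 − 18107 = 1567.04 T
T = 89782 / 1567.04 = 57.29 °C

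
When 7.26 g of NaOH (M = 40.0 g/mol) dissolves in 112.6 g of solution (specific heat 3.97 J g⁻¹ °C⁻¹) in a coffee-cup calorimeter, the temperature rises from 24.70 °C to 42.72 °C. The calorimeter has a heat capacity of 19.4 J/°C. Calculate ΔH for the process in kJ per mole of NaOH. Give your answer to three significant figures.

ΔH = -46.3 kJ/mol

|ΔT| = |42.72 − 24.70| = 18.02 °C
|q_surr| = (112.6 × 3.97 + 19.4) × 18.02 = 466.422 × 18.02 = 8405 J
n(NaOH) = 7.26 / 40.0 = 0.1815 mol
Temperature rose, so q_rxn = −|q_surr| = -8.405 kJ
ΔH = q_rxn / n = -46.31 kJ/mol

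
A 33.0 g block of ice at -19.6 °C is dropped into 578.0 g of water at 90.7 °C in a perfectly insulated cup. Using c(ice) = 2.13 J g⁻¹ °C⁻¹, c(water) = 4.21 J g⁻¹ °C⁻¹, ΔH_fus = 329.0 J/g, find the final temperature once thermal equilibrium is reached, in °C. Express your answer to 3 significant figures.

T_f = 81.0 °C

Heat to bring ice to 0 °C and melt it: q₁ = 33.0×2.13×19.6 + 33.0×329.0 = 12235 J
Heat the water can supply cooling to 0 °C: 578.0×4.21×90.7 = 220708 J > q₁, so all ice melts.
Energy balance: 578.0×4.21×(90.7 − T) = 12235 + 33.0×4.21×(T − 0)
2433.38(90.7 − T) = 12235 + 138.93 T
220708 − 12235 = 2572.31 T
T = 208473 / 2572.31 = 81.045 °C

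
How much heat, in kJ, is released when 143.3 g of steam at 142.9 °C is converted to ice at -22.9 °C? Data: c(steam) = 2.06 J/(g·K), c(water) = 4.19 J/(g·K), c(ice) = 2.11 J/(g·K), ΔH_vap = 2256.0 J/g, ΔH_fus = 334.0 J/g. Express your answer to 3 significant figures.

q = 451 kJ

q1 (cool steam 142.9→100 °C): 143.3 × 2.06 × 42.9 = 12664 J
q2 (condense at 100 °C): 143.3 × 2256.0 = 323285 J
q3 (cool water 100→0 °C): 143.3 × 4.19 × 100.0 = 60043 J
q4 (freeze at 0 °C): 143.3 × 334.0 = 47862 J
q5 (cool ice 0→-22.9 °C): 143.3 × 2.11 × 22.9 = 6924 J
Total: 12664 + 323285 + 60043 + 47862 + 6924 = 450778 J = 451 kJ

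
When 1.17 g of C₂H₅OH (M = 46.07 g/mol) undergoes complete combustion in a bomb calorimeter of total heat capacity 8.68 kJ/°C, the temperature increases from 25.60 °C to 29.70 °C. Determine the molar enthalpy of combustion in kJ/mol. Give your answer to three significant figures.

ΔH = -1400 kJ/mol

ΔT = 29.70 − 25.60 = 4.10 °C
q_cal = C_cal × ΔT = 8.68 × 4.10 = 35.588 kJ
n = 1.17 / 46.07 = 0.02540 mol
q_rxn = −q_cal = -35.588 kJ
ΔH = -35.588 / 0.02540 = -1401 kJ/mol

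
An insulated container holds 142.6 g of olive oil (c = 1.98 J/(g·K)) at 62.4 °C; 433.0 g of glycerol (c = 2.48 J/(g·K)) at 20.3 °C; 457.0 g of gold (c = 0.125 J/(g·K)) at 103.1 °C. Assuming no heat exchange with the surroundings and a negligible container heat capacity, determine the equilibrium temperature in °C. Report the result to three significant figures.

T_f = 32.1 °C

Σ mᵢcᵢ(T − Tᵢ) = 0  ⇒  T = Σ mᵢcᵢTᵢ / Σ mᵢcᵢ
Σ mᵢcᵢ = 142.6×1.98 + 433.0×2.48 + 457.0×0.125 = 1413.313
Σ mᵢcᵢTᵢ = 282.348×62.4 + 1073.84×20.3 + 57.125×103.1 = 45307
T = 45307 / 1413.313 = 32.06 °C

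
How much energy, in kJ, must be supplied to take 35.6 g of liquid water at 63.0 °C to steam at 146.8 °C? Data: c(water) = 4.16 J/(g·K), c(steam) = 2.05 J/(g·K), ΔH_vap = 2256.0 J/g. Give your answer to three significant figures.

q1 (heat water 63.0→100.0 °C): 35.6 × 4.16 × 37.0 = 5480 J
q2 (vaporize at 100 °C): 35.6 × 2256.0 = 80314 J
q3 (heat steam 100.0→146.8 °C): 35.6 × 2.05 × 46.8 = 3415 J
Total: 5480 + 80314 + 3415 = 89209 J = 89.2 kJ

q = 89.2 kJ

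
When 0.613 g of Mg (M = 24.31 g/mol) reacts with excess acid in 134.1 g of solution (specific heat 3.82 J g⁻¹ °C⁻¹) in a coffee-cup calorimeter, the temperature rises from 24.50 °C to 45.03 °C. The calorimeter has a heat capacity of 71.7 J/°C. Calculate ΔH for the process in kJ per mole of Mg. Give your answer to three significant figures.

ΔH = -475 kJ/mol

|ΔT| = |45.03 − 24.50| = 20.53 °C
|q_surr| = (134.1 × 3.82 + 71.7) × 20.53 = 583.962 × 20.53 = 11990 J
n(Mg) = 0.613 / 24.31 = 0.02522 mol
Temperature rose, so q_rxn = −|q_surr| = -11.99 kJ
ΔH = q_rxn / n = -475.4 kJ/mol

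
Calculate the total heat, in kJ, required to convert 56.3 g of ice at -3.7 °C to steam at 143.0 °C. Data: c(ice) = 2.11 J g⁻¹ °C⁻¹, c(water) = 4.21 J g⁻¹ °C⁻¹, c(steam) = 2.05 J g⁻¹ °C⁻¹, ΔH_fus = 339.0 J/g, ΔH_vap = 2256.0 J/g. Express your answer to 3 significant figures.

q1 (heat ice -3.7→0.0 °C): 56.3 × 2.11 × 3.7 = 440 J
q2 (melt at 0 °C): 56.3 × 339.0 = 19086 J
q3 (heat water 0.0→100.0 °C): 56.3 × 4.21 × 100.0 = 23702 J
q4 (vaporize at 100 °C): 56.3 × 2256.0 = 127013 J
q5 (heat steam 100.0→143.0 °C): 56.3 × 2.05 × 43.0 = 4963 J
Total: 440 + 19086 + 23702 + 127013 + 4963 = 175204 J = 175 kJ

q = 175 kJ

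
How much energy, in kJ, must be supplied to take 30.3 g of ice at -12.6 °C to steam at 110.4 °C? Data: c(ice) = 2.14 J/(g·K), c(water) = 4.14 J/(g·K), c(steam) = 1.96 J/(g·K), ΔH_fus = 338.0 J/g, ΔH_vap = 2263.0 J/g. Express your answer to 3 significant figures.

q1 (heat ice -12.6→0.0 °C): 30.3 × 2.14 × 12.6 = 817 J
q2 (melt at 0 °C): 30.3 × 338.0 = 10241 J
q3 (heat water 0.0→100.0 °C): 30.3 × 4.14 × 100.0 = 12544 J
q4 (vaporize at 100 °C): 30.3 × 2263.0 = 68569 J
q5 (heat steam 100.0→110.4 °C): 30.3 × 1.96 × 10.4 = 618 J
Total: 817 + 10241 + 12544 + 68569 + 618 = 92789 J = 92.8 kJ

q = 92.8 kJ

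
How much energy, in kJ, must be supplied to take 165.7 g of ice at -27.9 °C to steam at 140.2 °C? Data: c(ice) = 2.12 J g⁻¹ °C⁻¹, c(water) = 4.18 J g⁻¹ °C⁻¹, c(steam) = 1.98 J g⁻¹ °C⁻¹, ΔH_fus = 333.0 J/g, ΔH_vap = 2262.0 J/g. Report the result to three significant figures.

q = 522 kJ

q1 (heat ice -27.9→0.0 °C): 165.7 × 2.12 × 27.9 = 9801 J
q2 (melt at 0 °C): 165.7 × 333.0 = 55178 J
q3 (heat water 0.0→100.0 °C): 165.7 × 4.18 × 100.0 = 69263 J
q4 (vaporize at 100 °C): 165.7 × 2262.0 = 374813 J
q5 (heat steam 100.0→140.2 °C): 165.7 × 1.98 × 40.2 = 13189 J
Total: 9801 + 55178 + 69263 + 374813 + 13189 = 522244 J = 522 kJ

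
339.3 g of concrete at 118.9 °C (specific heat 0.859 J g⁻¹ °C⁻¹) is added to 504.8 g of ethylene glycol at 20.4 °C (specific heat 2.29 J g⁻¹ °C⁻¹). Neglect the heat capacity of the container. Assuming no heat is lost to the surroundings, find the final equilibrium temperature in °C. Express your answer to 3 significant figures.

Heat lost by concrete = heat gained by ethylene glycol.
(339.3)(0.859)(118.9 − T) = (504.8)(2.29)(T − 20.4)
291.4587 (118.9 − T) = 1155.992 (T − 20.4)
34654 − 291.4587 T = 1155.992 T − 23582
58236 = 1447.4507 T
T = 40.23 °C

T_f = 40.2 °C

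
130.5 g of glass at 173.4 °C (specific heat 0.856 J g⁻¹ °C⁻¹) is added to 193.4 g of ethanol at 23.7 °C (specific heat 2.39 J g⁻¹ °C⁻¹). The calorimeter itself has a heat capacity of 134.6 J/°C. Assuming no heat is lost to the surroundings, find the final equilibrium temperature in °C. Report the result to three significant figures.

Heat lost by glass = heat gained by ethanol + calorimeter.
(130.5)(0.856)(173.4 − T) = [(193.4)(2.39) + 134.6](T − 23.7)
111.708 (173.4 − T) = 596.826 (T − 23.7)
19370 − 111.708 T = 596.826 T − 14145
33515 = 708.534 T
T = 47.30 °C

T_f = 47.3 °C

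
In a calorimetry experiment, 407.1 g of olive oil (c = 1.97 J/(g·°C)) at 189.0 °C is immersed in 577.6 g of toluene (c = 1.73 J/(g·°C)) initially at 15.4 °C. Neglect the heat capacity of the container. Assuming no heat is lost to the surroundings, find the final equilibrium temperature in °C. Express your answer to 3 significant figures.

T_f = 92.7 °C

Heat lost by olive oil = heat gained by toluene.
(407.1)(1.97)(189.0 − T) = (577.6)(1.73)(T − 15.4)
801.987 (189.0 − T) = 999.248 (T − 15.4)
151580 − 801.987 T = 999.248 T − 15388
166968 = 1801.235 T
T = 92.70 °C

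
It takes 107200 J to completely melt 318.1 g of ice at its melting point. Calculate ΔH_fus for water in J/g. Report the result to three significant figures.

ΔH_fus = q / m = 107200 / 318.1 = 337 J/g

ΔH_fus = 337 J/g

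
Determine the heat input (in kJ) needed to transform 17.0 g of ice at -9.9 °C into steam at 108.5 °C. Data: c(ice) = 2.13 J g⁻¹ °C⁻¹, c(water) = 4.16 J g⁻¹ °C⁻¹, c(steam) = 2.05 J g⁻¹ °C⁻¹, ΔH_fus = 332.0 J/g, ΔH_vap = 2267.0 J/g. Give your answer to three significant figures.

q = 51.9 kJ

q1 (heat ice -9.9→0.0 °C): 17.0 × 2.13 × 9.9 = 358 J
q2 (melt at 0 °C): 17.0 × 332.0 = 5644 J
q3 (heat water 0.0→100.0 °C): 17.0 × 4.16 × 100.0 = 7072 J
q4 (vaporize at 100 °C): 17.0 × 2267.0 = 38539 J
q5 (heat steam 100.0→108.5 °C): 17.0 × 2.05 × 8.5 = 296 J
Total: 358 + 5644 + 7072 + 38539 + 296 = 51909 J = 51.9 kJ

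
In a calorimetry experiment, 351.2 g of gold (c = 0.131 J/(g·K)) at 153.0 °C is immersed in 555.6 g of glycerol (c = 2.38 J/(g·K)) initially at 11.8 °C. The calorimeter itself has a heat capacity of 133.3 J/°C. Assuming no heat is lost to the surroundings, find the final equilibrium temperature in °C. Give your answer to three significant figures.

T_f = 16.1 °C

Heat lost by gold = heat gained by glycerol + calorimeter.
(351.2)(0.131)(153.0 − T) = [(555.6)(2.38) + 133.3](T − 11.8)
46.0072 (153.0 − T) = 1455.628 (T − 11.8)
7039.1 − 46.0072 T = 1455.628 T − 17176
24215.1 = 1501.6352 T
T = 16.13 °C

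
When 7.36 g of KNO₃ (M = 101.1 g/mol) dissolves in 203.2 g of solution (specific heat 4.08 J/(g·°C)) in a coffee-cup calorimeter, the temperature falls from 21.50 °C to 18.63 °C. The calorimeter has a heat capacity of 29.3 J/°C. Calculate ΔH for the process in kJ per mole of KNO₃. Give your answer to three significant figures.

|ΔT| = |18.63 − 21.50| = 2.87 °C
|q_surr| = (203.2 × 4.08 + 29.3) × 2.87 = 858.356 × 2.87 = 2463 J
n(KNO₃) = 7.36 / 101.1 = 0.07280 mol
Temperature fell, so q_rxn = +|q_surr| = 2.463 kJ
ΔH = q_rxn / n = 33.83 kJ/mol

ΔH = 33.8 kJ/mol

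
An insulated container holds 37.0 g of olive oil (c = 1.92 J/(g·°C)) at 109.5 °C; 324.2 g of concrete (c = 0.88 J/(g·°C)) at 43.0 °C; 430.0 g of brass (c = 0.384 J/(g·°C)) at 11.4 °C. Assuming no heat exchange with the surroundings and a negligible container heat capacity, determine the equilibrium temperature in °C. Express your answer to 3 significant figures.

T_f = 42.1 °C

Σ mᵢcᵢ(T − Tᵢ) = 0  ⇒  T = Σ mᵢcᵢTᵢ / Σ mᵢcᵢ
Σ mᵢcᵢ = 37.0×1.92 + 324.2×0.88 + 430.0×0.384 = 521.456
Σ mᵢcᵢTᵢ = 71.04×109.5 + 285.296×43.0 + 165.12×11.4 = 21929
T = 21929 / 521.456 = 42.05 °C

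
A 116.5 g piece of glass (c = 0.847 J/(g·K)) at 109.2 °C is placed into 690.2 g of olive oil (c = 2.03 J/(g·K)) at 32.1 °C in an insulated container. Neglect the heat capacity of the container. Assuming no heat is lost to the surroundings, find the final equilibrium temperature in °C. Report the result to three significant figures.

T_f = 37.2 °C

Heat lost by glass = heat gained by olive oil.
(116.5)(0.847)(109.2 − T) = (690.2)(2.03)(T − 32.1)
98.6755 (109.2 − T) = 1401.106 (T − 32.1)
10775 − 98.6755 T = 1401.106 T − 44976
55751 = 1499.7815 T
T = 37.17 °C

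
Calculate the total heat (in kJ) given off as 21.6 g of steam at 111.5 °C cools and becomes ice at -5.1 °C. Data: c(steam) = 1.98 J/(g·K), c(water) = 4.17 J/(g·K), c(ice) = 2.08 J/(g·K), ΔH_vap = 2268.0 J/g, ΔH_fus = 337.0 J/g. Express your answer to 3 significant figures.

q1 (cool steam 111.5→100 °C): 21.6 × 1.98 × 11.5 = 492 J
q2 (condense at 100 °C): 21.6 × 2268.0 = 48989 J
q3 (cool water 100→0 °C): 21.6 × 4.17 × 100.0 = 9007 J
q4 (freeze at 0 °C): 21.6 × 337.0 = 7279 J
q5 (cool ice 0→-5.1 °C): 21.6 × 2.08 × 5.1 = 229 J
Total: 492 + 48989 + 9007 + 7279 + 229 = 65996 J = 66.0 kJ

q = 66.0 kJ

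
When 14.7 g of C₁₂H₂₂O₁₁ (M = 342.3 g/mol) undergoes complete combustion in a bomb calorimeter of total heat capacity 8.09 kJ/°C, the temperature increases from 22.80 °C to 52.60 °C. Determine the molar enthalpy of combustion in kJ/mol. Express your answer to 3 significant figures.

ΔH = -5610 kJ/mol

ΔT = 52.60 − 22.80 = 29.80 °C
q_cal = C_cal × ΔT = 8.09 × 29.80 = 241.082 kJ
n = 14.7 / 342.3 = 0.04294 mol
q_rxn = −q_cal = -241.082 kJ
ΔH = -241.082 / 0.04294 = -5614 kJ/mol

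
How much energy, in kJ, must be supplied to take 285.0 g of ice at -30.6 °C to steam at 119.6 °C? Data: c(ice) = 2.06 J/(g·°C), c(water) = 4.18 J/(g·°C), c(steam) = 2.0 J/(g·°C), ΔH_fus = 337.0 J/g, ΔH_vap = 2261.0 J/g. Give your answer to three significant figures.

q1 (heat ice -30.6→0.0 °C): 285.0 × 2.06 × 30.6 = 17965 J
q2 (melt at 0 °C): 285.0 × 337.0 = 96045 J
q3 (heat water 0.0→100.0 °C): 285.0 × 4.18 × 100.0 = 119130 J
q4 (vaporize at 100 °C): 285.0 × 2261.0 = 644385 J
q5 (heat steam 100.0→119.6 °C): 285.0 × 2.0 × 19.6 = 11172 J
Total: 17965 + 96045 + 119130 + 644385 + 11172 = 888697 J = 889 kJ

q = 889 kJ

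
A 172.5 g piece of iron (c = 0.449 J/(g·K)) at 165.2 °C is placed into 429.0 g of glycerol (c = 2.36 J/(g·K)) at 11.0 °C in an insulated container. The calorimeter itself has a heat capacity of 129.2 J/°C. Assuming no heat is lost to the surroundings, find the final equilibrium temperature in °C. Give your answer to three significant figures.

T_f = 20.8 °C

Heat lost by iron = heat gained by glycerol + calorimeter.
(172.5)(0.449)(165.2 − T) = [(429.0)(2.36) + 129.2](T − 11.0)
77.4525 (165.2 − T) = 1141.64 (T − 11.0)
12795 − 77.4525 T = 1141.64 T − 12558
25353 = 1219.0925 T
T = 20.80 °C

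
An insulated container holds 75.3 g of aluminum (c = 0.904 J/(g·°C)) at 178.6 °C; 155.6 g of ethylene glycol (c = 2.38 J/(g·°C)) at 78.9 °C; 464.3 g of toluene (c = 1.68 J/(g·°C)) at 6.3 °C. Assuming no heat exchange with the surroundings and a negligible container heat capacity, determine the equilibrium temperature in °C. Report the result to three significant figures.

T_f = 38.0 °C

Σ mᵢcᵢ(T − Tᵢ) = 0  ⇒  T = Σ mᵢcᵢTᵢ / Σ mᵢcᵢ
Σ mᵢcᵢ = 75.3×0.904 + 155.6×2.38 + 464.3×1.68 = 1218.4232
Σ mᵢcᵢTᵢ = 68.0712×178.6 + 370.328×78.9 + 780.024×6.3 = 46291
T = 46291 / 1218.4232 = 37.99 °C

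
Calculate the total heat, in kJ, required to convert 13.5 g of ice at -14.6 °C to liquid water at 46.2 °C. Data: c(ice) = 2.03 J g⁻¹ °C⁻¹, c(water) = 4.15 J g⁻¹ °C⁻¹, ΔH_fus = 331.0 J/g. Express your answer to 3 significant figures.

q = 7.46 kJ

q1 (heat ice -14.6→0.0 °C): 13.5 × 2.03 × 14.6 = 400 J
q2 (melt at 0 °C): 13.5 × 331.0 = 4469 J
q3 (heat water 0.0→46.2 °C): 13.5 × 4.15 × 46.2 = 2588 J
Total: 400 + 4469 + 2588 = 7457 J = 7.46 kJ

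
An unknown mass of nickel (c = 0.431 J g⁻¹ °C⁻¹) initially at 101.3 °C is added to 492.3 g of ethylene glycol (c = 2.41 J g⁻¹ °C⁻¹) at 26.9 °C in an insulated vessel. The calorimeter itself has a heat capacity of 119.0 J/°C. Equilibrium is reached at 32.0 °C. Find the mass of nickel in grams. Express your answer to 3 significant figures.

q_gained = (492.3 × 2.41 + 119.0) × (32.0 − 26.9) = 6658 J
q_lost = m × 0.431 × (101.3 − 32.0) = 29.8683 m
m = 6658 / 29.8683 = 223 g

m = 223 g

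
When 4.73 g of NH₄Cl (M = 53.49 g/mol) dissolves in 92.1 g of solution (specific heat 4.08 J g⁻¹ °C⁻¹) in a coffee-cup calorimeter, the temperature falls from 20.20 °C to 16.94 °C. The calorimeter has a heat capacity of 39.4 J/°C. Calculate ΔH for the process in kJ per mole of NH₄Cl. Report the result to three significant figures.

ΔH = 15.3 kJ/mol

|ΔT| = |16.94 − 20.20| = 3.26 °C
|q_surr| = (92.1 × 4.08 + 39.4) × 3.26 = 415.168 × 3.26 = 1353 J
n(NH₄Cl) = 4.73 / 53.49 = 0.08843 mol
Temperature fell, so q_rxn = +|q_surr| = 1.353 kJ
ΔH = q_rxn / n = 15.30 kJ/mol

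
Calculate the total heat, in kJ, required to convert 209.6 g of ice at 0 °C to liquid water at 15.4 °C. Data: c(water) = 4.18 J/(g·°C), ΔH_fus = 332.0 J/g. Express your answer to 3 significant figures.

q = 83.1 kJ

q1 (melt at 0 °C): 209.6 × 332.0 = 69587 J
q2 (heat water 0.0→15.4 °C): 209.6 × 4.18 × 15.4 = 13492 J
Total: 69587 + 13492 = 83079 J = 83.1 kJ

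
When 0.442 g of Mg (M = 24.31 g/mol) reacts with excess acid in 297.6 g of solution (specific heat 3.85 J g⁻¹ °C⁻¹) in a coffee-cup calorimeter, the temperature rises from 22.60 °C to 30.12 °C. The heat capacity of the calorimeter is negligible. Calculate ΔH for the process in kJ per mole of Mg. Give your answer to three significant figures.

ΔH = -474 kJ/mol

|ΔT| = |30.12 − 22.60| = 7.52 °C
|q_surr| = (297.6 × 3.85) × 7.52 = 1145.76 × 7.52 = 8616 J
n(Mg) = 0.442 / 24.31 = 0.01818 mol
Temperature rose, so q_rxn = −|q_surr| = -8.616 kJ
ΔH = q_rxn / n = -473.9 kJ/mol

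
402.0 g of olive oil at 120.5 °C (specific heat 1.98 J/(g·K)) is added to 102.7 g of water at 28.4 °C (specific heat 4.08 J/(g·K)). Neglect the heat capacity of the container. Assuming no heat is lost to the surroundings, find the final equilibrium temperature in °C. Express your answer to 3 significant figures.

Heat lost by olive oil = heat gained by water.
(402.0)(1.98)(120.5 − T) = (102.7)(4.08)(T − 28.4)
795.96 (120.5 − T) = 419.016 (T − 28.4)
95913 − 795.96 T = 419.016 T − 11900
107813 = 1214.976 T
T = 88.74 °C

T_f = 88.7 °C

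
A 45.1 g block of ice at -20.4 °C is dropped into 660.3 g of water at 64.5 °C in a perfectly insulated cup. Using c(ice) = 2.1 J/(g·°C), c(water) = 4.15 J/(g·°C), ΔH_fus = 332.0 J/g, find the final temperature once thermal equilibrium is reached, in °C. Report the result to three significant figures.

Heat to bring ice to 0 °C and melt it: q₁ = 45.1×2.1×20.4 + 45.1×332.0 = 16905 J
Heat the water can supply cooling to 0 °C: 660.3×4.15×64.5 = 176746 J > q₁, so all ice melts.
Energy balance: 660.3×4.15×(64.5 − T) = 16905 + 45.1×4.15×(T − 0)
2740.245(64.5 − T) = 16905 + 187.165 T
176746 − 16905 = 2927.410 T
T = 159841 / 2927.410 = 54.60 °C

T_f = 54.6 °C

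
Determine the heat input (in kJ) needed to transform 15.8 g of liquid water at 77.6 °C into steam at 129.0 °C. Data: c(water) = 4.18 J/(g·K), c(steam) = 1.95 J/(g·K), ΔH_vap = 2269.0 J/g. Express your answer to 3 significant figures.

q1 (heat water 77.6→100.0 °C): 15.8 × 4.18 × 22.4 = 1479 J
q2 (vaporize at 100 °C): 15.8 × 2269.0 = 35850 J
q3 (heat steam 100.0→129.0 °C): 15.8 × 1.95 × 29.0 = 893 J
Total: 1479 + 35850 + 893 = 38222 J = 38.2 kJ

q = 38.2 kJ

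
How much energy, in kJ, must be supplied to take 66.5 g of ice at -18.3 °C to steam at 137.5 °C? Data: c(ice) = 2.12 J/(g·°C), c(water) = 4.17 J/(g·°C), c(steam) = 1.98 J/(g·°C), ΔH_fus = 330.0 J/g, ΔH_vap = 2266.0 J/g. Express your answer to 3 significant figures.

q = 208 kJ

q1 (heat ice -18.3→0.0 °C): 66.5 × 2.12 × 18.3 = 2580 J
q2 (melt at 0 °C): 66.5 × 330.0 = 21945 J
q3 (heat water 0.0→100.0 °C): 66.5 × 4.17 × 100.0 = 27731 J
q4 (vaporize at 100 °C): 66.5 × 2266.0 = 150689 J
q5 (heat steam 100.0→137.5 °C): 66.5 × 1.98 × 37.5 = 4938 J
Total: 2580 + 21945 + 27731 + 150689 + 4938 = 207883 J = 208 kJ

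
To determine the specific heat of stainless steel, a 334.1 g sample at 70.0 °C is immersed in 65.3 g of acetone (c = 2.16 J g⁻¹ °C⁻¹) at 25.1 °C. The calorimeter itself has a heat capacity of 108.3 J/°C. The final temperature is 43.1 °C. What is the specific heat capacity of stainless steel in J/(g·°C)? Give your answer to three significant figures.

c = 0.499 J/(g·°C)

q_gained = (65.3 × 2.16 + 108.3) × (43.1 − 25.1) = 4488 J
q_lost = 334.1 × c × (70.0 − 43.1) = 8987.29 c
Set equal: c = 4488 / 8987.29 = 0.499 J/(g·°C)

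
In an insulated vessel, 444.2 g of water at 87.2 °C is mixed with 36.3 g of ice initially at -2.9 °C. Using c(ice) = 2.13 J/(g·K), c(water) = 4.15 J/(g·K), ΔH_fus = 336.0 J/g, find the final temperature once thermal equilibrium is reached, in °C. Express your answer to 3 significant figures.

T_f = 74.4 °C

Heat to bring ice to 0 °C and melt it: q₁ = 36.3×2.13×2.9 + 36.3×336.0 = 12421 J
Heat the water can supply cooling to 0 °C: 444.2×4.15×87.2 = 160747 J > q₁, so all ice melts.
Energy balance: 444.2×4.15×(87.2 − T) = 12421 + 36.3×4.15×(T − 0)
1843.43(87.2 − T) = 12421 + 150.645 T
160747 − 12421 = 1994.075 T
T = 148326 / 1994.075 = 74.38 °C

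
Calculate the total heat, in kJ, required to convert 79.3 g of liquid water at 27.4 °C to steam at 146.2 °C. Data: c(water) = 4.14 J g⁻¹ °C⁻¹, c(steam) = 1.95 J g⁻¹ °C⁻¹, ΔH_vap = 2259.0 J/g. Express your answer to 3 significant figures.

q = 210 kJ

q1 (heat water 27.4→100.0 °C): 79.3 × 4.14 × 72.6 = 23835 J
q2 (vaporize at 100 °C): 79.3 × 2259.0 = 179139 J
q3 (heat steam 100.0→146.2 °C): 79.3 × 1.95 × 46.2 = 7144 J
Total: 23835 + 179139 + 7144 = 210118 J = 210 kJ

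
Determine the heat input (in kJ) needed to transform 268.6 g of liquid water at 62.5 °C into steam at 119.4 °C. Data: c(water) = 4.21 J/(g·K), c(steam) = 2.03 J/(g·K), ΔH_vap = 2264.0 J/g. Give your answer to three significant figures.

q = 661 kJ

q1 (heat water 62.5→100.0 °C): 268.6 × 4.21 × 37.5 = 42405 J
q2 (vaporize at 100 °C): 268.6 × 2264.0 = 608110 J
q3 (heat steam 100.0→119.4 °C): 268.6 × 2.03 × 19.4 = 10578 J
Total: 42405 + 608110 + 10578 = 661093 J = 661 kJ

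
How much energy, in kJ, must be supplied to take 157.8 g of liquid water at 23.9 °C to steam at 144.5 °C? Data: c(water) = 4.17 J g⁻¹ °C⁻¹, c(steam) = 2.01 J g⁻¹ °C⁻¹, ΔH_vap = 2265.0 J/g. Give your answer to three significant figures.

q1 (heat water 23.9→100.0 °C): 157.8 × 4.17 × 76.1 = 50076 J
q2 (vaporize at 100 °C): 157.8 × 2265.0 = 357417 J
q3 (heat steam 100.0→144.5 °C): 157.8 × 2.01 × 44.5 = 14114 J
Total: 50076 + 357417 + 14114 = 421607 J = 422 kJ

q = 422 kJ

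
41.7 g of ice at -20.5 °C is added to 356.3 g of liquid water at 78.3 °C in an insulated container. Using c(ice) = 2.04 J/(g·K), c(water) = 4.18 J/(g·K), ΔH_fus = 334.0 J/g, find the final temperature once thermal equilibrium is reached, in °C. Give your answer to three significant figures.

T_f = 60.7 °C

Heat to bring ice to 0 °C and melt it: q₁ = 41.7×2.04×20.5 + 41.7×334.0 = 15672 J
Heat the water can supply cooling to 0 °C: 356.3×4.18×78.3 = 116615 J > q₁, so all ice melts.
Energy balance: 356.3×4.18×(78.3 − T) = 15672 + 41.7×4.18×(T − 0)
1489.334(78.3 − T) = 15672 + 174.306 T
116615 − 15672 = 1663.640 T
T = 100943 / 1663.640 = 60.68 °C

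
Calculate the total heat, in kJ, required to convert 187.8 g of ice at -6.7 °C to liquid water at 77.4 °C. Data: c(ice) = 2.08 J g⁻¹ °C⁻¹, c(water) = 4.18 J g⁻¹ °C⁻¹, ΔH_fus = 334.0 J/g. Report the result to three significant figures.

q1 (heat ice -6.7→0.0 °C): 187.8 × 2.08 × 6.7 = 2617 J
q2 (melt at 0 °C): 187.8 × 334.0 = 62725 J
q3 (heat water 0.0→77.4 °C): 187.8 × 4.18 × 77.4 = 60759 J
Total: 2617 + 62725 + 60759 = 126101 J = 126 kJ

q = 126 kJ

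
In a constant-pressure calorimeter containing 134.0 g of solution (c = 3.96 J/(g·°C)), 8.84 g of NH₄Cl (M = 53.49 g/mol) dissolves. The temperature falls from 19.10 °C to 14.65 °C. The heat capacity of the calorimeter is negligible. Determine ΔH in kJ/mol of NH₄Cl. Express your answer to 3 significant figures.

|ΔT| = |14.65 − 19.10| = 4.45 °C
|q_surr| = (134.0 × 3.96) × 4.45 = 530.64 × 4.45 = 2361 J
n(NH₄Cl) = 8.84 / 53.49 = 0.1653 mol
Temperature fell, so q_rxn = +|q_surr| = 2.361 kJ
ΔH = q_rxn / n = 14.28 kJ/mol

ΔH = 14.3 kJ/mol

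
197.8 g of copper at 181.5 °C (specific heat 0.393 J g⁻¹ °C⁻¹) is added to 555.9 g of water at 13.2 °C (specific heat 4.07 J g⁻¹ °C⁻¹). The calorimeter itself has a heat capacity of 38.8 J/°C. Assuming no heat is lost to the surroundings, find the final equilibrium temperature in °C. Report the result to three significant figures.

Heat lost by copper = heat gained by water + calorimeter.
(197.8)(0.393)(181.5 − T) = [(555.9)(4.07) + 38.8](T − 13.2)
77.7354 (181.5 − T) = 2301.313 (T − 13.2)
14109 − 77.7354 T = 2301.313 T − 30377
44486 = 2379.0484 T
T = 18.70 °C

T_f = 18.7 °C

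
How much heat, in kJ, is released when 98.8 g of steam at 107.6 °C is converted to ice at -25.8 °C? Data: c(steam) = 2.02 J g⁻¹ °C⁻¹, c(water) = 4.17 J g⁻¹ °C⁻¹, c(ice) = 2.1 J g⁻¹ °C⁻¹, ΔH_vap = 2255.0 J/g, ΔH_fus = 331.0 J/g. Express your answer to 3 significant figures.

q = 304 kJ

q1 (cool steam 107.6→100 °C): 98.8 × 2.02 × 7.6 = 1517 J
q2 (condense at 100 °C): 98.8 × 2255.0 = 222794 J
q3 (cool water 100→0 °C): 98.8 × 4.17 × 100.0 = 41200 J
q4 (freeze at 0 °C): 98.8 × 331.0 = 32703 J
q5 (cool ice 0→-25.8 °C): 98.8 × 2.1 × 25.8 = 5353 J
Total: 1517 + 222794 + 41200 + 32703 + 5353 = 303567 J = 304 kJ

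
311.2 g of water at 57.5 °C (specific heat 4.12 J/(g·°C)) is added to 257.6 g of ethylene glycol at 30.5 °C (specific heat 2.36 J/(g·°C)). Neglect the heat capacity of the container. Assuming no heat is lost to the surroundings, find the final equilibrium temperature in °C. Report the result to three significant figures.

Heat lost by water = heat gained by ethylene glycol.
(311.2)(4.12)(57.5 − T) = (257.6)(2.36)(T − 30.5)
1282.144 (57.5 − T) = 607.936 (T − 30.5)
73723 − 1282.144 T = 607.936 T − 18542
92265 = 1890.080 T
T = 48.82 °C

T_f = 48.8 °C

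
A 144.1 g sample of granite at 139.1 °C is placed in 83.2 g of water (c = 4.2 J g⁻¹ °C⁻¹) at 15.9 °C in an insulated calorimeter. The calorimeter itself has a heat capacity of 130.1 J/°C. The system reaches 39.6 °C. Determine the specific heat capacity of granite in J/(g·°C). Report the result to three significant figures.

q_gained = (83.2 × 4.2 + 130.1) × (39.6 − 15.9) = 11370 J
q_lost = 144.1 × c × (139.1 − 39.6) = 14337.95 c
Set equal: c = 11370 / 14337.95 = 0.793 J/(g·°C)

c = 0.793 J/(g·°C)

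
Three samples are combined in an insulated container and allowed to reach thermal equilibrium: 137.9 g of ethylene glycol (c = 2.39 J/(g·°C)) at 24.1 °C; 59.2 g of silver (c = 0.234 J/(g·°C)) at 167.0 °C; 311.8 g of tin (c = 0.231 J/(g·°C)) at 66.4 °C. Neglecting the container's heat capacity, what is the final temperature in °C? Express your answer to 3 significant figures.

Σ mᵢcᵢ(T − Tᵢ) = 0  ⇒  T = Σ mᵢcᵢTᵢ / Σ mᵢcᵢ
Σ mᵢcᵢ = 137.9×2.39 + 59.2×0.234 + 311.8×0.231 = 415.4596
Σ mᵢcᵢTᵢ = 329.581×24.1 + 13.8528×167.0 + 72.0258×66.4 = 15039
T = 15039 / 415.4596 = 36.20 °C

T_f = 36.2 °C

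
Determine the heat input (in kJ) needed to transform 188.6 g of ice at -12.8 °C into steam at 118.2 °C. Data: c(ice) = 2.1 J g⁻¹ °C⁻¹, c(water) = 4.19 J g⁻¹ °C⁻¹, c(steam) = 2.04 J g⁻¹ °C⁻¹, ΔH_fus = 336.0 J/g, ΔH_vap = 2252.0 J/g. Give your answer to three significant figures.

q = 579 kJ

q1 (heat ice -12.8→0.0 °C): 188.6 × 2.1 × 12.8 = 5070 J
q2 (melt at 0 °C): 188.6 × 336.0 = 63370 J
q3 (heat water 0.0→100.0 °C): 188.6 × 4.19 × 100.0 = 79023 J
q4 (vaporize at 100 °C): 188.6 × 2252.0 = 424727 J
q5 (heat steam 100.0→118.2 °C): 188.6 × 2.04 × 18.2 = 7002 J
Total: 5070 + 63370 + 79023 + 424727 + 7002 = 579192 J = 579 kJ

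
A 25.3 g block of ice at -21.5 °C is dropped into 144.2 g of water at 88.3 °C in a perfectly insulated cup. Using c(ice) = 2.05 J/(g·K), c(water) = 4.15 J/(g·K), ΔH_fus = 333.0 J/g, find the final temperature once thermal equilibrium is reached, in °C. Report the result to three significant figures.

Heat to bring ice to 0 °C and melt it: q₁ = 25.3×2.05×21.5 + 25.3×333.0 = 9540.0 J
Heat the water can supply cooling to 0 °C: 144.2×4.15×88.3 = 52841.4 J > q₁, so all ice melts.
Energy balance: 144.2×4.15×(88.3 − T) = 9540.0 + 25.3×4.15×(T − 0)
598.43(88.3 − T) = 9540.0 + 104.995 T
52841.4 − 9540.0 = 703.425 T
T = 43301.4 / 703.425 = 61.56 °C

T_f = 61.6 °C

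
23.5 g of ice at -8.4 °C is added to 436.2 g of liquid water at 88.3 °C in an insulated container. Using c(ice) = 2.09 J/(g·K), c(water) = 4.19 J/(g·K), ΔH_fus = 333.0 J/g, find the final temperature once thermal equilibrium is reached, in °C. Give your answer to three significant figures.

T_f = 79.5 °C

Heat to bring ice to 0 °C and melt it: q₁ = 23.5×2.09×8.4 + 23.5×333.0 = 8238.1 J
Heat the water can supply cooling to 0 °C: 436.2×4.19×88.3 = 161384 J > q₁, so all ice melts.
Energy balance: 436.2×4.19×(88.3 − T) = 8238.1 + 23.5×4.19×(T − 0)
1827.678(88.3 − T) = 8238.1 + 98.465 T
161384 − 8238.1 = 1926.143 T
T = 153145.9 / 1926.143 = 79.51 °C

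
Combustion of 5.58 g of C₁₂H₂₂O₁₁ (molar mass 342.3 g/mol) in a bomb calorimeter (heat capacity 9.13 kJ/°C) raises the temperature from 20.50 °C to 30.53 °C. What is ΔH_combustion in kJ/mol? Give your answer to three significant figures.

ΔT = 30.53 − 20.50 = 10.03 °C
q_cal = C_cal × ΔT = 9.13 × 10.03 = 91.5739 kJ
n = 5.58 / 342.3 = 0.01630 mol
q_rxn = −q_cal = -91.5739 kJ
ΔH = -91.5739 / 0.01630 = -5618 kJ/mol

ΔH = -5620 kJ/mol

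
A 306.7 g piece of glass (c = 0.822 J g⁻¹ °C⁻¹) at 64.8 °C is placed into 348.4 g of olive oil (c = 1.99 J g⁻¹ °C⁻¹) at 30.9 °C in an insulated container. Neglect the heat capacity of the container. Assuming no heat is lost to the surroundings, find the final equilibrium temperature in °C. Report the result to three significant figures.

Heat lost by glass = heat gained by olive oil.
(306.7)(0.822)(64.8 − T) = (348.4)(1.99)(T − 30.9)
252.1074 (64.8 − T) = 693.316 (T − 30.9)
16337 − 252.1074 T = 693.316 T − 21423
37760 = 945.4234 T
T = 39.94 °C

T_f = 39.9 °C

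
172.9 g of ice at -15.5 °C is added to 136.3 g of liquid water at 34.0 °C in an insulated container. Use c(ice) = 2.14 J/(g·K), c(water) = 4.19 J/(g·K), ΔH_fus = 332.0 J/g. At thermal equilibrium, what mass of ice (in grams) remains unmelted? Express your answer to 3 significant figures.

Heat to warm all ice to 0 °C: 172.9×2.14×15.5 = 5735.1 J
Heat released by water cooling to 0 °C: 136.3×4.19×34.0 = 19417 J
19417 J < 5735.1 + 172.9×332.0 = 63137.9 J, so not all ice melts; final T = 0 °C.
Heat left for melting: 19417 − 5735.1 = 13681.9 J
Mass melted = 13681.9 / 332.0 = 41.21 g
Ice remaining = 172.9 − 41.21 = 131.69 g

m_ice remaining = 132 g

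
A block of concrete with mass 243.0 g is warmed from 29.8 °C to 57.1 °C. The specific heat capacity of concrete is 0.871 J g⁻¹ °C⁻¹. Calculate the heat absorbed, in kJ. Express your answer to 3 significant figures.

q = 5.78 kJ

q = m c ΔT = 243.0 × 0.871 × (57.1 − 29.8)
q = 243.0 × 0.871 × 27.3 = 5778 J = 5.78 kJ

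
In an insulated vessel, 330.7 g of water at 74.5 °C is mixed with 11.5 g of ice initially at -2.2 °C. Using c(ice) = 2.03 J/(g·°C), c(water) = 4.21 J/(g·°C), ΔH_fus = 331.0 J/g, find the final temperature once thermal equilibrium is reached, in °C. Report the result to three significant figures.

T_f = 69.3 °C

Heat to bring ice to 0 °C and melt it: q₁ = 11.5×2.03×2.2 + 11.5×331.0 = 3857.9 J
Heat the water can supply cooling to 0 °C: 330.7×4.21×74.5 = 103722 J > q₁, so all ice melts.
Energy balance: 330.7×4.21×(74.5 − T) = 3857.9 + 11.5×4.21×(T − 0)
1392.247(74.5 − T) = 3857.9 + 48.415 T
103722 − 3857.9 = 1440.662 T
T = 99864.1 / 1440.662 = 69.32 °C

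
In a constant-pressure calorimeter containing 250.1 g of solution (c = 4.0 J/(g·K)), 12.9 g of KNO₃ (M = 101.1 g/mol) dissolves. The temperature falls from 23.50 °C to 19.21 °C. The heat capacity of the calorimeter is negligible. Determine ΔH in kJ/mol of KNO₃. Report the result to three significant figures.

ΔH = 33.6 kJ/mol

|ΔT| = |19.21 − 23.50| = 4.29 °C
|q_surr| = (250.1 × 4.0) × 4.29 = 1000.4 × 4.29 = 4292 J
n(KNO₃) = 12.9 / 101.1 = 0.1276 mol
Temperature fell, so q_rxn = +|q_surr| = 4.292 kJ
ΔH = q_rxn / n = 33.64 kJ/mol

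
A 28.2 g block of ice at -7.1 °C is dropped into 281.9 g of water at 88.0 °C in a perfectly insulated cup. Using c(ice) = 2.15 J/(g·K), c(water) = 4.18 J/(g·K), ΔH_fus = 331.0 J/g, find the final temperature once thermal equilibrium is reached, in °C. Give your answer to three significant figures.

Heat to bring ice to 0 °C and melt it: q₁ = 28.2×2.15×7.1 + 28.2×331.0 = 9764.7 J
Heat the water can supply cooling to 0 °C: 281.9×4.18×88.0 = 103694 J > q₁, so all ice melts.
Energy balance: 281.9×4.18×(88.0 − T) = 9764.7 + 28.2×4.18×(T − 0)
1178.342(88.0 − T) = 9764.7 + 117.876 T
103694 − 9764.7 = 1296.218 T
T = 93929.3 / 1296.218 = 72.46 °C

T_f = 72.5 °C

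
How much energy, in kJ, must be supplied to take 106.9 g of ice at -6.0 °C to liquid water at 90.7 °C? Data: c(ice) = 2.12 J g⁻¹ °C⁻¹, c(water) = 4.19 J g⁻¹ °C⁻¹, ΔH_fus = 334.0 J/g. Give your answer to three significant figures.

q1 (heat ice -6.0→0.0 °C): 106.9 × 2.12 × 6.0 = 1360 J
q2 (melt at 0 °C): 106.9 × 334.0 = 35705 J
q3 (heat water 0.0→90.7 °C): 106.9 × 4.19 × 90.7 = 40626 J
Total: 1360 + 35705 + 40626 = 77691 J = 77.7 kJ

q = 77.7 kJ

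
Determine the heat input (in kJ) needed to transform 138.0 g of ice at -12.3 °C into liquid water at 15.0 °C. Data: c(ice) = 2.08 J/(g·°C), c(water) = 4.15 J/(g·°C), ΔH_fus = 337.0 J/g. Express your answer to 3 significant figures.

q = 58.6 kJ

q1 (heat ice -12.3→0.0 °C): 138.0 × 2.08 × 12.3 = 3531 J
q2 (melt at 0 °C): 138.0 × 337.0 = 46506 J
q3 (heat water 0.0→15.0 °C): 138.0 × 4.15 × 15.0 = 8591 J
Total: 3531 + 46506 + 8591 = 58628 J = 58.6 kJ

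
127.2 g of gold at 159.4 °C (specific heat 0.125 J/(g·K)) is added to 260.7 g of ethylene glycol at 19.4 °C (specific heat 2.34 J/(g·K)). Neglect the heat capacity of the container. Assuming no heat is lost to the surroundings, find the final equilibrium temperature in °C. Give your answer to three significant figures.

Heat lost by gold = heat gained by ethylene glycol.
(127.2)(0.125)(159.4 − T) = (260.7)(2.34)(T − 19.4)
15.9 (159.4 − T) = 610.038 (T − 19.4)
2534.5 − 15.9 T = 610.038 T − 11835
14369.5 = 625.938 T
T = 22.96 °C

T_f = 23.0 °C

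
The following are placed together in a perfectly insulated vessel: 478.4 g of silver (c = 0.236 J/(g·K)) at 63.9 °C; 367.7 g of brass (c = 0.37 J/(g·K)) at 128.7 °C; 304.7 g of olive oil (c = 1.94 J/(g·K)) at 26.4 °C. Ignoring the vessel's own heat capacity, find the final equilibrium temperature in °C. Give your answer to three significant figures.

T_f = 48.0 °C

Σ mᵢcᵢ(T − Tᵢ) = 0  ⇒  T = Σ mᵢcᵢTᵢ / Σ mᵢcᵢ
Σ mᵢcᵢ = 478.4×0.236 + 367.7×0.37 + 304.7×1.94 = 840.0694
Σ mᵢcᵢTᵢ = 112.9024×63.9 + 136.049×128.7 + 591.118×26.4 = 40329
T = 40329 / 840.0694 = 48.01 °C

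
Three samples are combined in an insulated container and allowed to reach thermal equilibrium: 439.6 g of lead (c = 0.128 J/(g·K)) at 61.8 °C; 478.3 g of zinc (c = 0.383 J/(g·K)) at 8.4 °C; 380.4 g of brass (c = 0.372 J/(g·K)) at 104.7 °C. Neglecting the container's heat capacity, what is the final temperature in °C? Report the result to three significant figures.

T_f = 52.1 °C

Σ mᵢcᵢ(T − Tᵢ) = 0  ⇒  T = Σ mᵢcᵢTᵢ / Σ mᵢcᵢ
Σ mᵢcᵢ = 439.6×0.128 + 478.3×0.383 + 380.4×0.372 = 380.9665
Σ mᵢcᵢTᵢ = 56.2688×61.8 + 183.1889×8.4 + 141.5088×104.7 = 19832
T = 19832 / 380.9665 = 52.06 °C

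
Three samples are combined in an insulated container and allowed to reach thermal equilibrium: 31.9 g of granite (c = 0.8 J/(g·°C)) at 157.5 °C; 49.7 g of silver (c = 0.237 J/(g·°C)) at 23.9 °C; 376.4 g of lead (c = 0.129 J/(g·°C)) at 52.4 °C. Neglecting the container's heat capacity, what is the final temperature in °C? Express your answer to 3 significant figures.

T_f = 79.7 °C

Σ mᵢcᵢ(T − Tᵢ) = 0  ⇒  T = Σ mᵢcᵢTᵢ / Σ mᵢcᵢ
Σ mᵢcᵢ = 31.9×0.8 + 49.7×0.237 + 376.4×0.129 = 85.8545
Σ mᵢcᵢTᵢ = 25.52×157.5 + 11.7789×23.9 + 48.5556×52.4 = 6845.2
T = 6845.2 / 85.8545 = 79.73 °C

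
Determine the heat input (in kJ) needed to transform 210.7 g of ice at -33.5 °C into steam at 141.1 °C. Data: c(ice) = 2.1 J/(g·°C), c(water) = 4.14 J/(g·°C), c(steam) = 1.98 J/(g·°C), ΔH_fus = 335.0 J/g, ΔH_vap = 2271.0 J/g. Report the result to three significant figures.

q1 (heat ice -33.5→0.0 °C): 210.7 × 2.1 × 33.5 = 14823 J
q2 (melt at 0 °C): 210.7 × 335.0 = 70585 J
q3 (heat water 0.0→100.0 °C): 210.7 × 4.14 × 100.0 = 87230 J
q4 (vaporize at 100 °C): 210.7 × 2271.0 = 478500 J
q5 (heat steam 100.0→141.1 °C): 210.7 × 1.98 × 41.1 = 17146 J
Total: 14823 + 70585 + 87230 + 478500 + 17146 = 668284 J = 668 kJ

q = 668 kJ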